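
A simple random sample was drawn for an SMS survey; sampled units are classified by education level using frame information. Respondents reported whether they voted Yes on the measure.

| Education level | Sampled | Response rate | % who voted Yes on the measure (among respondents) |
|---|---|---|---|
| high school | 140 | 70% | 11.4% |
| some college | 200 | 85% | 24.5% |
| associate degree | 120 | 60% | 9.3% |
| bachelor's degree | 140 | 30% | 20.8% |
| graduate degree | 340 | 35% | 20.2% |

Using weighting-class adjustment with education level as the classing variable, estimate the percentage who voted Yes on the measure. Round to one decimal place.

With weight = n_sampled/n_responded per class, the weighted class total is n_sampled:
  high school: 140 × 11.4 = 1596
  some college: 200 × 24.5 = 4900
  associate degree: 120 × 9.3 = 1116
  bachelor's degree: 140 × 20.8 = 2912
  graduate degree: 340 × 20.2 = 6868
Adjusted estimate = 17,392 / 940 = 18.5021 → 18.5%.

18.5%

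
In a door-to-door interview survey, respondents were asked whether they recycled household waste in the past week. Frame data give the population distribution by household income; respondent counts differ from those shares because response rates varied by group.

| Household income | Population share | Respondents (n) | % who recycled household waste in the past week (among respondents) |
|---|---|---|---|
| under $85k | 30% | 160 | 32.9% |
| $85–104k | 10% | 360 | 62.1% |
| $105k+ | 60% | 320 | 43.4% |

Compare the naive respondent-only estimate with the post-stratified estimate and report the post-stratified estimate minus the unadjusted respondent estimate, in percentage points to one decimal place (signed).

Naive respondent-only estimate (weights = respondent counts):
  (160/840)×32.9 + (360/840)×62.1 + (320/840)×43.4 = 49.4143%
Post-stratified estimate weights by population shares:
  0.3×32.9 + 0.1×62.1 + 0.6×43.4 = 42.12%
Difference = 42.12 − 49.4143 = -7.2943 pp.

-7.3 percentage points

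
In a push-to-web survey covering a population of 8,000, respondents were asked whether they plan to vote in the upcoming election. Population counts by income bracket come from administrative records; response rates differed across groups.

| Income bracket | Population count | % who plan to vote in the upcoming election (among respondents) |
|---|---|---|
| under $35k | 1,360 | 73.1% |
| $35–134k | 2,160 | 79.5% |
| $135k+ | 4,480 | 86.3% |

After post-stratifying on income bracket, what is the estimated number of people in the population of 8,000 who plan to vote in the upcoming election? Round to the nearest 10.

Each cell contributes its population count × the respondent rate:
  under $35k: 1,360 × 73.1% = 994.16
  $35–134k: 2,160 × 79.5% = 1717.2
  $135k+: 4,480 × 86.3% = 3866.24
Estimated total = 6577.6 → 6,580.

6,580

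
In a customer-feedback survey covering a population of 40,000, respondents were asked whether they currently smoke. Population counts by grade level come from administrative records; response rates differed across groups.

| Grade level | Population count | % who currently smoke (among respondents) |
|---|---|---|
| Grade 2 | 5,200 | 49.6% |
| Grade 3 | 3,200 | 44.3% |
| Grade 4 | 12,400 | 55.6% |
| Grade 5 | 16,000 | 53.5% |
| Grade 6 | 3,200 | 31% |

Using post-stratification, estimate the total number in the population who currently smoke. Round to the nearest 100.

20,400

Each cell contributes its population count × the respondent rate:
  Grade 2: 5,200 × 49.6% = 2579.2
  Grade 3: 3,200 × 44.3% = 1417.6
  Grade 4: 12,400 × 55.6% = 6894.4
  Grade 5: 16,000 × 53.5% = 8560
  Grade 6: 3,200 × 31% = 992
Estimated total = 20443.2 → 20,400.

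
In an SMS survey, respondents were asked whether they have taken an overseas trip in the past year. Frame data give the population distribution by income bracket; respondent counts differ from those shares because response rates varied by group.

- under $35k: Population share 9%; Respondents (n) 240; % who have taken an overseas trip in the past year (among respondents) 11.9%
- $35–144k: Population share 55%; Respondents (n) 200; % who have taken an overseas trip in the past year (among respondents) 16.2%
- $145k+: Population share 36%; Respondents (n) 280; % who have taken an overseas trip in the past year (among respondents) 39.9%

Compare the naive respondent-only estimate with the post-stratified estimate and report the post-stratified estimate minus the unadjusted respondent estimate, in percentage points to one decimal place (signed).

Naive respondent-only estimate (weights = respondent counts):
  (240/720)×11.9 + (200/720)×16.2 + (280/720)×39.9 = 23.9833%
Post-stratifying to population shares instead:
  0.09×11.9 + 0.55×16.2 + 0.36×39.9 = 24.345%
Difference = 24.345 − 23.9833 = 0.3617 pp.

+0.4 percentage points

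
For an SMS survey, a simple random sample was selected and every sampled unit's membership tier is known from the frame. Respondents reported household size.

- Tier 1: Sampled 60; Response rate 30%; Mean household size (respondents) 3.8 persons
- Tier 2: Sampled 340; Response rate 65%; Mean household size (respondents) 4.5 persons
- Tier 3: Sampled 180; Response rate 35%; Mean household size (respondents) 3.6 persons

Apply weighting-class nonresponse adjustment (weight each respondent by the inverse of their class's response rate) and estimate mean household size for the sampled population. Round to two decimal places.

Inverse-response-rate weighting restores each class to its sampled count, so class totals weight by n_sampled:
  Tier 1: 60 × 3.8 = 228
  Tier 2: 340 × 4.5 = 1530
  Tier 3: 180 × 3.6 = 648
Adjusted estimate = 2406 / 580 = 4.14828 → 4.15.

4.15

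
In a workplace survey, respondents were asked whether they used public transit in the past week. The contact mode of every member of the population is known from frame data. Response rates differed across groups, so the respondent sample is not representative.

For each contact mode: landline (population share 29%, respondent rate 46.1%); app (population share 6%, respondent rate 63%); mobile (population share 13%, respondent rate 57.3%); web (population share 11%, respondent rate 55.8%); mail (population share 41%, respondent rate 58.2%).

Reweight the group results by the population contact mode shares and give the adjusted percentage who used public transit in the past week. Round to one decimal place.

54.6%

Each cell contributes population-share × respondent value:
  landline: 0.29 × 46.1 = 13.369
  app: 0.06 × 63 = 3.78
  mobile: 0.13 × 57.3 = 7.449
  web: 0.11 × 55.8 = 6.138
  mail: 0.41 × 58.2 = 23.862
Post-stratified estimate = 54.598 → 54.6%.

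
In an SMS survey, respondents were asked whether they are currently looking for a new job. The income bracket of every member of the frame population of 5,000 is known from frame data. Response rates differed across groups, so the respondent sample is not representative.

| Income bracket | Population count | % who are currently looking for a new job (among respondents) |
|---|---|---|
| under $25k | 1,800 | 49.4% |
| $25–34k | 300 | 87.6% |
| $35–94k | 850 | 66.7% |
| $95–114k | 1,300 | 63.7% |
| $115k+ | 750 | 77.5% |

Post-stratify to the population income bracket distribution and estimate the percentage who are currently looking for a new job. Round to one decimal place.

62.6%

Each cell contributes population-share × respondent value:
  under $25k: (1,800/5,000) × 49.4 = 17.784
  $25–34k: (300/5,000) × 87.6 = 5.256
  $35–94k: (850/5,000) × 66.7 = 11.339
  $95–114k: (1,300/5,000) × 63.7 = 16.562
  $115k+: (750/5,000) × 77.5 = 11.625
Post-stratified estimate = 62.566 → 62.6%.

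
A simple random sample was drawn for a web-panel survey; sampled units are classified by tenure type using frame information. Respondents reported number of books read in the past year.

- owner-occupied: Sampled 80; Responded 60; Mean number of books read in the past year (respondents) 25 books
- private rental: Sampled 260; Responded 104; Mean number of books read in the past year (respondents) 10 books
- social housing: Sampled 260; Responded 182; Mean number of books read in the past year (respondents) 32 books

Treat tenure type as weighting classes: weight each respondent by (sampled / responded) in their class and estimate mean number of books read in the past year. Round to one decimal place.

Class response rates: owner-occupied 60/80 = 75%, private rental 104/260 = 40%, social housing 182/260 = 70%.
Inverse-response-rate weighting restores each class to its sampled count, so class totals weight by n_sampled:
  owner-occupied: 80 × 25 = 2000
  private rental: 260 × 10 = 2600
  social housing: 260 × 32 = 8320
Adjusted estimate = 12,920 / 600 = 21.5333 → 21.5.

21.5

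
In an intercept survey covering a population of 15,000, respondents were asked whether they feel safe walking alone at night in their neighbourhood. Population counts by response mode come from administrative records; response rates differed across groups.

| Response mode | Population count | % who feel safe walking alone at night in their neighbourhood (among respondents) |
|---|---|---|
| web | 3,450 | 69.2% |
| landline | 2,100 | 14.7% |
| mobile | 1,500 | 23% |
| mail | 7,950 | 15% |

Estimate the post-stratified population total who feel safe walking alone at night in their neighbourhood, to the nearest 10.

4,230

Apply each group's respondent rate to its population count:
  web: 3,450 × 69.2% = 2387.4
  landline: 2,100 × 14.7% = 308.7
  mobile: 1,500 × 23% = 345
  mail: 7,950 × 15% = 1192.5
Estimated total = 4233.6 → 4,230.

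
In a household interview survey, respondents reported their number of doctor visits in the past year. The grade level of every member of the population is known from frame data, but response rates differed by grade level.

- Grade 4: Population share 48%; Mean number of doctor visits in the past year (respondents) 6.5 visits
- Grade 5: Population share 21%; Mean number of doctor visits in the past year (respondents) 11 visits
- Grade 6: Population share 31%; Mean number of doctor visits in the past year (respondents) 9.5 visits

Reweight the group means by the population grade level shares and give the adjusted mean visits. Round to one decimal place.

8.4

Post-stratification weights by population share, not respondent share:
  Grade 4: 0.48 × 6.5 = 3.12
  Grade 5: 0.21 × 11 = 2.31
  Grade 6: 0.31 × 9.5 = 2.945
Post-stratified estimate = 8.375 → 8.4.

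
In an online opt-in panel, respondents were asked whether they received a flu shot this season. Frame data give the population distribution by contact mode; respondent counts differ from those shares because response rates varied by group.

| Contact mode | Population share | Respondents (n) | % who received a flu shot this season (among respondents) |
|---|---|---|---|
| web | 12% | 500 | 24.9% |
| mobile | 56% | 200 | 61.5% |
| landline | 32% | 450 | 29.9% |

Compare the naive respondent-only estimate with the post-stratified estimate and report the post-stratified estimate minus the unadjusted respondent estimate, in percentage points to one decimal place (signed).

Naive respondent-only estimate (weights = respondent counts):
  (500/1150)×24.9 + (200/1150)×61.5 + (450/1150)×29.9 = 33.2217%
Reweighting by population contact mode shares:
  0.12×24.9 + 0.56×61.5 + 0.32×29.9 = 46.996%
Difference = 46.996 − 33.2217 = 13.7743 pp.

+13.8 percentage points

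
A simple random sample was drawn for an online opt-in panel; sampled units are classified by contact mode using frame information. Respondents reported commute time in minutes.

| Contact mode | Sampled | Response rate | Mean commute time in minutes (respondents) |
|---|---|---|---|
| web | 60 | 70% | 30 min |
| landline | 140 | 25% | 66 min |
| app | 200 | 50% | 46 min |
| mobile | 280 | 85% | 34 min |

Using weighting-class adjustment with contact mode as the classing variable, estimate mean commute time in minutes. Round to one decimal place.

43.8

Weighting each respondent by the inverse class response rate inflates each class back to its sampled size, so the class weight is n_sampled:
  web: 60 × 30 = 1800
  landline: 140 × 66 = 9240
  app: 200 × 46 = 9200
  mobile: 280 × 34 = 9520
Adjusted estimate = 29,760 / 680 = 43.7647 → 43.8.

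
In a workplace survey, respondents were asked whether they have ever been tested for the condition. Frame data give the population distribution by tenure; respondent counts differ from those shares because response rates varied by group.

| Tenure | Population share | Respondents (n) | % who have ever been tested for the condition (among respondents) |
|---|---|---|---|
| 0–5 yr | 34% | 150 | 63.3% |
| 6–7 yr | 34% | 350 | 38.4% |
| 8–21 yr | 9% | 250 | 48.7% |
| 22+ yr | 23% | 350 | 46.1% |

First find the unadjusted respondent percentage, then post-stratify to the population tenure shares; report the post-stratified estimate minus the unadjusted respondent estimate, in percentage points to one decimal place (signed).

Unadjusted (pooled respondent) estimate weights by respondent counts:
  (150/1100)×63.3 + (350/1100)×38.4 + (250/1100)×48.7 + (350/1100)×46.1 = 46.5864%
Reweighting by population tenure shares:
  0.34×63.3 + 0.34×38.4 + 0.09×48.7 + 0.23×46.1 = 49.564%
Difference = 49.564 − 46.5864 = 2.9776 pp.

+3.0 percentage points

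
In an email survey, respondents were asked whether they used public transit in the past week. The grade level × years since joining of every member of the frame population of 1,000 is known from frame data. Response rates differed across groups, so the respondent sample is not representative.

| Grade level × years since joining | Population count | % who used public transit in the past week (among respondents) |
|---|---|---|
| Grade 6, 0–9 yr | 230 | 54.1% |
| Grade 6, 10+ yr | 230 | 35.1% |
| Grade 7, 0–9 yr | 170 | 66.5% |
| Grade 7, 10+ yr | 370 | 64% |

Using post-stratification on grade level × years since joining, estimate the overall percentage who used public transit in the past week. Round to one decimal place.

Reweight to the known grade level × years since joining distribution:
  Grade 6, 0–9 yr: (230/1,000) × 54.1 = 12.443
  Grade 6, 10+ yr: (230/1,000) × 35.1 = 8.073
  Grade 7, 0–9 yr: (170/1,000) × 66.5 = 11.305
  Grade 7, 10+ yr: (370/1,000) × 64 = 23.68
Post-stratified estimate = 55.501 → 55.5%.

55.5%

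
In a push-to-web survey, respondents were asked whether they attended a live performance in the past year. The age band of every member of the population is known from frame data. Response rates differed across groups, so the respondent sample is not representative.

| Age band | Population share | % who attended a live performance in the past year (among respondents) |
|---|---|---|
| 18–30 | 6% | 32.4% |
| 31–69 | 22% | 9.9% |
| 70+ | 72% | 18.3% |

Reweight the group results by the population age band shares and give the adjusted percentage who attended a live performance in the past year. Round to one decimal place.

17.3%

Each cell contributes population-share × respondent value:
  18–30: 0.06 × 32.4 = 1.944
  31–69: 0.22 × 9.9 = 2.178
  70+: 0.72 × 18.3 = 13.176
Post-stratified estimate = 17.298 → 17.3%.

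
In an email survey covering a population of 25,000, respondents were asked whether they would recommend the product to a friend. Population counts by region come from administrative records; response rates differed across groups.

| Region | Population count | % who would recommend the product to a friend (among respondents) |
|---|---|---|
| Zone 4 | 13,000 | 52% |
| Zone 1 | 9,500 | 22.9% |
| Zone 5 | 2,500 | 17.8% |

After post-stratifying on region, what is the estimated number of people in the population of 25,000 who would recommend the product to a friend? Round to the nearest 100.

Apply each group's respondent rate to its population count:
  Zone 4: 13,000 × 52% = 6760
  Zone 1: 9,500 × 22.9% = 2175.5
  Zone 5: 2,500 × 17.8% = 445
Estimated total = 9380.5 → 9,400.

9,400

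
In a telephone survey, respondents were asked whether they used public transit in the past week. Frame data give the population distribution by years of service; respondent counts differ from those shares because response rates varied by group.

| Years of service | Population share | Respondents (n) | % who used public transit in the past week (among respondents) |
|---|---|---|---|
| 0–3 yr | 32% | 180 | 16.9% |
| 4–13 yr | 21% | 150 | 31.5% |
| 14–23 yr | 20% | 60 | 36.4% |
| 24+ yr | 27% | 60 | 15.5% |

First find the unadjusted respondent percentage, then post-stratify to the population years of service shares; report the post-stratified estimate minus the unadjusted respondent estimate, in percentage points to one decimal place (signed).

Naive respondent-only estimate (weights = respondent counts):
  (180/450)×16.9 + (150/450)×31.5 + (60/450)×36.4 + (60/450)×15.5 = 24.18%
Post-stratifying to population shares instead:
  0.32×16.9 + 0.21×31.5 + 0.2×36.4 + 0.27×15.5 = 23.488%
Difference = 23.488 − 24.18 = -0.692 pp.

-0.7 percentage points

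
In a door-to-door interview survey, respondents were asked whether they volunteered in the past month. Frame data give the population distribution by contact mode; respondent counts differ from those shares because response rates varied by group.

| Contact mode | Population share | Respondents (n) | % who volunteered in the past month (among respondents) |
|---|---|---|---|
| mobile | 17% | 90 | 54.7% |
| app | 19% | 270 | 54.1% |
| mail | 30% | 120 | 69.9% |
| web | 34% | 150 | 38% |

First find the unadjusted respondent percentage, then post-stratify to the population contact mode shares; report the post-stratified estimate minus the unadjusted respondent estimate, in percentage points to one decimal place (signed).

Naive respondent-only estimate (weights = respondent counts):
  (90/630)×54.7 + (270/630)×54.1 + (120/630)×69.9 + (150/630)×38 = 53.3619%
Reweighting by population contact mode shares:
  0.17×54.7 + 0.19×54.1 + 0.3×69.9 + 0.34×38 = 53.468%
Difference = 53.468 − 53.3619 = 0.1061 pp.

+0.1 percentage points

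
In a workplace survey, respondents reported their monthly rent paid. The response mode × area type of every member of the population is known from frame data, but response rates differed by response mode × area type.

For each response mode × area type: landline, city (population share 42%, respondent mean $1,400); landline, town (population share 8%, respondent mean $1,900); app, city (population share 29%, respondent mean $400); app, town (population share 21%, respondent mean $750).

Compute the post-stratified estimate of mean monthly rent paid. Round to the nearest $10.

$1,010

Weight each group's respondent value by its population share:
  landline, city: 0.42 × 1400 = 588
  landline, town: 0.08 × 1900 = 152
  app, city: 0.29 × 400 = 116
  app, town: 0.21 × 750 = 157.5
Post-stratified estimate = 1013.5 → $1,010.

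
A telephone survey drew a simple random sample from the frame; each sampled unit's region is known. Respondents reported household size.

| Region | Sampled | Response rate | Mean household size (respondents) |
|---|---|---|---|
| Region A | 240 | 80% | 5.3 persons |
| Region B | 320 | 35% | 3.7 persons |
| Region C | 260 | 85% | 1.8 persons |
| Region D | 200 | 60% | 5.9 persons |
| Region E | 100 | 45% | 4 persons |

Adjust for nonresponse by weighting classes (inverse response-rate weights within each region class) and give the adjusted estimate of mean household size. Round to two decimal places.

Each respondent's weight = sampled/responded in their class; summing within a class gives n_sampled, so:
  Region A: 240 × 5.3 = 1272
  Region B: 320 × 3.7 = 1184
  Region C: 260 × 1.8 = 468
  Region D: 200 × 5.9 = 1180
  Region E: 100 × 4 = 400
Adjusted estimate = 4504 / 1,120 = 4.02143 → 4.02.

4.02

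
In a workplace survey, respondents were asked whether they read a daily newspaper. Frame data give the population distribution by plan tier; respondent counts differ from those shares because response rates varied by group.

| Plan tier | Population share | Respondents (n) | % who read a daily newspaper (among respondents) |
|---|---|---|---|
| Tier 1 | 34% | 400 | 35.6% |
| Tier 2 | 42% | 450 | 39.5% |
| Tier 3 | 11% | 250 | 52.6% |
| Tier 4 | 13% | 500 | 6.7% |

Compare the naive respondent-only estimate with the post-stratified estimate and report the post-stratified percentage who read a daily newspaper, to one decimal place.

35.4%

Without adjustment, the pooled respondent share is:
  (400/1600)×35.6 + (450/1600)×39.5 + (250/1600)×52.6 + (500/1600)×6.7 = 30.3219%
Post-stratifying to population shares instead:
  0.34×35.6 + 0.42×39.5 + 0.11×52.6 + 0.13×6.7 = 35.351%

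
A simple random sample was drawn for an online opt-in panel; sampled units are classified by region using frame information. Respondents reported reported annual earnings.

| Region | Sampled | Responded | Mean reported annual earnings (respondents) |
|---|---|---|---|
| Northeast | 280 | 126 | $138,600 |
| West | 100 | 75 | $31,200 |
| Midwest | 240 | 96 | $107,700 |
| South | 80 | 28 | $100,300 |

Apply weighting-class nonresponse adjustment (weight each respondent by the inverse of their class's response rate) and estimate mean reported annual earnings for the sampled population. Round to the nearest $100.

$108,300

Class response rates: Northeast 126/280 = 45%, West 75/100 = 75%, Midwest 96/240 = 40%, South 28/80 = 35%.
Inverse-response-rate weighting restores each class to its sampled count, so class totals weight by n_sampled:
  Northeast: 280 × 138,600 = 38,808,000
  West: 100 × 31,200 = 3,120,000
  Midwest: 240 × 107,700 = 25,848,000
  South: 80 × 100,300 = 8,024,000
Adjusted estimate = 75,800,000 / 700 = 108286 → $108,300.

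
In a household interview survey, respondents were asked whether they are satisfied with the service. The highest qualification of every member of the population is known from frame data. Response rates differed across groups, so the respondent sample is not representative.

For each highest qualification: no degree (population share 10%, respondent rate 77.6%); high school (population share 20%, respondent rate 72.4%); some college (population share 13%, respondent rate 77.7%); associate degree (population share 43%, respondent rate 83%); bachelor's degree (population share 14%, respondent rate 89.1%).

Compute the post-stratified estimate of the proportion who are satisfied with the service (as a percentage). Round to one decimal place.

80.5%

Reweight to the known highest qualification distribution:
  no degree: 0.1 × 77.6 = 7.76
  high school: 0.2 × 72.4 = 14.48
  some college: 0.13 × 77.7 = 10.101
  associate degree: 0.43 × 83 = 35.69
  bachelor's degree: 0.14 × 89.1 = 12.474
Post-stratified estimate = 80.505 → 80.5%.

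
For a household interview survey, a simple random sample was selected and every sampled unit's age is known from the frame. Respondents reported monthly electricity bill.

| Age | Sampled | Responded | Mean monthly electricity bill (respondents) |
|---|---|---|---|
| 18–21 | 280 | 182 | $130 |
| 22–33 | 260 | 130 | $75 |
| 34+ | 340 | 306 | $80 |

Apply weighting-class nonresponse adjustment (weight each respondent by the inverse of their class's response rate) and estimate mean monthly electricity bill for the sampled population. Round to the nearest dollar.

$94

Response rates by class: 18–21 182/280 = 65%, 22–33 130/260 = 50%, 34+ 306/340 = 90%.
Weighting each respondent by the inverse class response rate inflates each class back to its sampled size, so the class weight is n_sampled:
  18–21: 280 × 130 = 36,400
  22–33: 260 × 75 = 19,500
  34+: 340 × 80 = 27,200
Adjusted estimate = 83,100 / 880 = 94.4318 → $94.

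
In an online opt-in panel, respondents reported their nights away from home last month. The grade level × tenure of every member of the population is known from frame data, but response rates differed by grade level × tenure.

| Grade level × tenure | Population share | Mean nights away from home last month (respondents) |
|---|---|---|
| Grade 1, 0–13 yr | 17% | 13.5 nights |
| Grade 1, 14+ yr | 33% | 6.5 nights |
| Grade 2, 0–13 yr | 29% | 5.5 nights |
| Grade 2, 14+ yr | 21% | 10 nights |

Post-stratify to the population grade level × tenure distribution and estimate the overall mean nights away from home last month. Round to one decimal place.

8.1

Reweight to the known grade level × tenure distribution:
  Grade 1, 0–13 yr: 0.17 × 13.5 = 2.295
  Grade 1, 14+ yr: 0.33 × 6.5 = 2.145
  Grade 2, 0–13 yr: 0.29 × 5.5 = 1.595
  Grade 2, 14+ yr: 0.21 × 10 = 2.1
Post-stratified estimate = 8.135 → 8.1.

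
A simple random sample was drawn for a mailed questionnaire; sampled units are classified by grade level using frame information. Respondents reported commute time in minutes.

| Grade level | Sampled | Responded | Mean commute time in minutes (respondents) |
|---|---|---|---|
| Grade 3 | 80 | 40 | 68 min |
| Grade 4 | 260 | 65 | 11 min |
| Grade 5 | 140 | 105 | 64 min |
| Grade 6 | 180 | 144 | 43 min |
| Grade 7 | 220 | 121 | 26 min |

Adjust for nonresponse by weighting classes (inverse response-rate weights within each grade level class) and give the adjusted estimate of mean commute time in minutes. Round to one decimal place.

34.9

Class response rates: Grade 3 40/80 = 50%, Grade 4 65/260 = 25%, Grade 5 105/140 = 75%, Grade 6 144/180 = 80%, Grade 7 121/220 = 55%.
With weight = n_sampled/n_responded per class, the weighted class total is n_sampled:
  Grade 3: 80 × 68 = 5440
  Grade 4: 260 × 11 = 2860
  Grade 5: 140 × 64 = 8960
  Grade 6: 180 × 43 = 7740
  Grade 7: 220 × 26 = 5720
Adjusted estimate = 30,720 / 880 = 34.9091 → 34.9.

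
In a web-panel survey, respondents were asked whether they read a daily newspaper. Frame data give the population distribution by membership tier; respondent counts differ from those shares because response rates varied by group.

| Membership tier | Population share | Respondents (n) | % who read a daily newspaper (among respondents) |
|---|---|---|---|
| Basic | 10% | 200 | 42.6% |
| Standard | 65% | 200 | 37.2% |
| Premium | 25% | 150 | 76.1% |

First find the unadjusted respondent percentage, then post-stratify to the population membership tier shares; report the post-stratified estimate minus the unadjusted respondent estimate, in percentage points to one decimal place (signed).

-2.3 percentage points

Naive respondent-only estimate (weights = respondent counts):
  (200/550)×42.6 + (200/550)×37.2 + (150/550)×76.1 = 49.7727%
Post-stratified estimate weights by population shares:
  0.1×42.6 + 0.65×37.2 + 0.25×76.1 = 47.465%
Difference = 47.465 − 49.7727 = -2.3077 pp.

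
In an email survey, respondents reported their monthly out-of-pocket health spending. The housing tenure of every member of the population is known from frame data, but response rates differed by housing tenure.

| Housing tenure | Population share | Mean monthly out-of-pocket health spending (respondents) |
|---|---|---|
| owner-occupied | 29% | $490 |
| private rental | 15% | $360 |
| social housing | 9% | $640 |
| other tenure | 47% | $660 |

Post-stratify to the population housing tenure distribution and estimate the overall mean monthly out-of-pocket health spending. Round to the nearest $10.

$560

Weight each group's respondent value by its population share:
  owner-occupied: 0.29 × 490 = 142.1
  private rental: 0.15 × 360 = 54
  social housing: 0.09 × 640 = 57.6
  other tenure: 0.47 × 660 = 310.2
Post-stratified estimate = 563.9 → $560.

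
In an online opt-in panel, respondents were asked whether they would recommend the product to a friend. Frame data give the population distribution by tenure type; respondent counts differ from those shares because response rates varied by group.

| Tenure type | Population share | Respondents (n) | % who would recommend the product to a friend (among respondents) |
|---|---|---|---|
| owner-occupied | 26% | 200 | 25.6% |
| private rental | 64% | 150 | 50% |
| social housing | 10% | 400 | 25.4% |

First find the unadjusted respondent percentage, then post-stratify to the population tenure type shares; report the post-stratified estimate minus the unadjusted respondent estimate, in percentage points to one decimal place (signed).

Unadjusted (pooled respondent) estimate weights by respondent counts:
  (200/750)×25.6 + (150/750)×50 + (400/750)×25.4 = 30.3733%
Post-stratified estimate weights by population shares:
  0.26×25.6 + 0.64×50 + 0.1×25.4 = 41.196%
Difference = 41.196 − 30.3733 = 10.8227 pp.

+10.8 percentage points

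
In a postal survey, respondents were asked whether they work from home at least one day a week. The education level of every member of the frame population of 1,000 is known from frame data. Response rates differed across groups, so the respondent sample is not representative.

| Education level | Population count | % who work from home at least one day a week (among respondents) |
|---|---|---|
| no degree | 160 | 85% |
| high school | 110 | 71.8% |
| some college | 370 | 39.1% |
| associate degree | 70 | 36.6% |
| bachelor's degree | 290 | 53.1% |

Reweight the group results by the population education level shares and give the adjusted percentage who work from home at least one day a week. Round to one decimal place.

53.9%

Reweight to the known education level distribution:
  no degree: (160/1,000) × 85 = 13.6
  high school: (110/1,000) × 71.8 = 7.898
  some college: (370/1,000) × 39.1 = 14.467
  associate degree: (70/1,000) × 36.6 = 2.562
  bachelor's degree: (290/1,000) × 53.1 = 15.399
Post-stratified estimate = 53.926 → 53.9%.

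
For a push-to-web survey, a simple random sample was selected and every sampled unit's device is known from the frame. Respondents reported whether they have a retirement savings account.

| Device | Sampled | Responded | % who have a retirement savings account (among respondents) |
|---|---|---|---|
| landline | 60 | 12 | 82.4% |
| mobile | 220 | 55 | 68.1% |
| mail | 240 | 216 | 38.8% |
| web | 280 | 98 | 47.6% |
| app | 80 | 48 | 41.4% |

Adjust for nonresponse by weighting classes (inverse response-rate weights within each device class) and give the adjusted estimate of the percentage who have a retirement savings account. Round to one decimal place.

52.1%

Class response rates: landline 12/60 = 20%, mobile 55/220 = 25%, mail 216/240 = 90%, web 98/280 = 35%, app 48/80 = 60%.
Inverse-response-rate weighting restores each class to its sampled count, so class totals weight by n_sampled:
  landline: 60 × 82.4 = 4944
  mobile: 220 × 68.1 = 14982
  mail: 240 × 38.8 = 9312
  web: 280 × 47.6 = 13,328
  app: 80 × 41.4 = 3312
Adjusted estimate = 45,878 / 880 = 52.1341 → 52.1%.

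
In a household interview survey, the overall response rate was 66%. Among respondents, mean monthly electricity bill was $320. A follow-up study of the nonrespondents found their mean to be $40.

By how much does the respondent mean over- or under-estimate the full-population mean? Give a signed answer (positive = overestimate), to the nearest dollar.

+$95

Nonresponse fraction = 1 − 0.66 = 0.34.
Bias = (nonresponse fraction) × (respondent mean − nonrespondent mean)
     = 0.34 × (320 − 40) = 0.34 × 280 = 95.2.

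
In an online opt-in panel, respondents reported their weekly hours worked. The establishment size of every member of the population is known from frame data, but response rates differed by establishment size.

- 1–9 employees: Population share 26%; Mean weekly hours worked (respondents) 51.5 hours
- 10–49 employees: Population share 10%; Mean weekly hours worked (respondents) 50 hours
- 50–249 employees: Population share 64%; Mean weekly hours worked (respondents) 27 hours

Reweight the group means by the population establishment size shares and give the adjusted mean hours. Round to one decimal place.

Weight each group's respondent value by its population share:
  1–9 employees: 0.26 × 51.5 = 13.39
  10–49 employees: 0.1 × 50 = 5
  50–249 employees: 0.64 × 27 = 17.28
Post-stratified estimate = 35.67 → 35.7.

35.7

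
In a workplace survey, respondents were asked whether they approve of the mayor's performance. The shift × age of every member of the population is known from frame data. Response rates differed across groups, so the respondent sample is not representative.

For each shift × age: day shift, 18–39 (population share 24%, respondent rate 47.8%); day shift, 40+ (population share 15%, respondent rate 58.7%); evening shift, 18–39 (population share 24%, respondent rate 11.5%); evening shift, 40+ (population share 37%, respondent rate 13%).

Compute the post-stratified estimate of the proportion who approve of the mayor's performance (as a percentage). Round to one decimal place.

27.8%

Weight each group's respondent value by its population share:
  day shift, 18–39: 0.24 × 47.8 = 11.472
  day shift, 40+: 0.15 × 58.7 = 8.805
  evening shift, 18–39: 0.24 × 11.5 = 2.76
  evening shift, 40+: 0.37 × 13 = 4.81
Post-stratified estimate = 27.847 → 27.8%.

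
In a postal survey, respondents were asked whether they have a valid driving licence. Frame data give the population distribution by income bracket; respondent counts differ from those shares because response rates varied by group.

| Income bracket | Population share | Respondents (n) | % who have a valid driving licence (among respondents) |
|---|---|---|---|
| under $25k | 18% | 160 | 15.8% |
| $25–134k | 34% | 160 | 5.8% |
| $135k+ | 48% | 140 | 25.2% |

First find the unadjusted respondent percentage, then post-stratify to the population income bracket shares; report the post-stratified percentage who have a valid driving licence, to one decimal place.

16.9%

Naive respondent-only estimate (weights = respondent counts):
  (160/460)×15.8 + (160/460)×5.8 + (140/460)×25.2 = 15.1826%
Post-stratifying to population shares instead:
  0.18×15.8 + 0.34×5.8 + 0.48×25.2 = 16.912%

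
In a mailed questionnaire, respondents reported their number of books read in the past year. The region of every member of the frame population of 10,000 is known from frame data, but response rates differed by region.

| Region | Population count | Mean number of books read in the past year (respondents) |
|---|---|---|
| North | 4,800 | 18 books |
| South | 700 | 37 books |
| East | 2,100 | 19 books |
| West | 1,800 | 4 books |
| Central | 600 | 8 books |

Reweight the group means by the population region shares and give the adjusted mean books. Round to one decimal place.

Each cell contributes population-share × respondent value:
  North: (4,800/10,000) × 18 = 8.64
  South: (700/10,000) × 37 = 2.59
  East: (2,100/10,000) × 19 = 3.99
  West: (1,800/10,000) × 4 = 0.72
  Central: (600/10,000) × 8 = 0.48
Post-stratified estimate = 16.42 → 16.4.

16.4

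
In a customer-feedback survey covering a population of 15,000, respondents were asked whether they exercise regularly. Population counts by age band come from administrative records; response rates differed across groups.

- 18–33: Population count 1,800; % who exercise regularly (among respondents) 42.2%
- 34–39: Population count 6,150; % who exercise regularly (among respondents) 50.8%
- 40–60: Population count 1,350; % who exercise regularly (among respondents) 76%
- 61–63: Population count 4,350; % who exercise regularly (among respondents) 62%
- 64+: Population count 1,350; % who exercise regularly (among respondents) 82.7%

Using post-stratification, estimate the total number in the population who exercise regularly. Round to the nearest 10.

Apply each group's respondent rate to its population count:
  18–33: 1,800 × 42.2% = 759.6
  34–39: 6,150 × 50.8% = 3124.2
  40–60: 1,350 × 76% = 1026
  61–63: 4,350 × 62% = 2697
  64+: 1,350 × 82.7% = 1116.45
Estimated total = 8723.25 → 8,720.

8,720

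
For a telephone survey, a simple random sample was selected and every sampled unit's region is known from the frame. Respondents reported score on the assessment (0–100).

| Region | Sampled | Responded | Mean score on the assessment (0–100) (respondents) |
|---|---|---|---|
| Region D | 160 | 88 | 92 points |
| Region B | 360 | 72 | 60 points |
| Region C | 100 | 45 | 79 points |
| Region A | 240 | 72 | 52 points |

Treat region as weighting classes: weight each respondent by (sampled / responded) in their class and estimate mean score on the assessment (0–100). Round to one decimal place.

Class response rates: Region D 88/160 = 55%, Region B 72/360 = 20%, Region C 45/100 = 45%, Region A 72/240 = 30%.
Inverse-response-rate weighting restores each class to its sampled count, so class totals weight by n_sampled:
  Region D: 160 × 92 = 14,720
  Region B: 360 × 60 = 21,600
  Region C: 100 × 79 = 7900
  Region A: 240 × 52 = 12,480
Adjusted estimate = 56,700 / 860 = 65.9302 → 65.9.

65.9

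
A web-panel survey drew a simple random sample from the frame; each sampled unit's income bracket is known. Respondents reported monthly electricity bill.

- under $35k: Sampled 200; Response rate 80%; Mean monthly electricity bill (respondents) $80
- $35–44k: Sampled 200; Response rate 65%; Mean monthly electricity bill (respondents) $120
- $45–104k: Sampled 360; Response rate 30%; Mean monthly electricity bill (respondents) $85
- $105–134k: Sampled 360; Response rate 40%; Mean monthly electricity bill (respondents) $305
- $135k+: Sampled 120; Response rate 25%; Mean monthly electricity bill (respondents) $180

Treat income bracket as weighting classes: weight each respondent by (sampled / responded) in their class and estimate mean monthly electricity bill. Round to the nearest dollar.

Inverse-response-rate weighting restores each class to its sampled count, so class totals weight by n_sampled:
  under $35k: 200 × 80 = 16,000
  $35–44k: 200 × 120 = 24,000
  $45–104k: 360 × 85 = 30,600
  $105–134k: 360 × 305 = 109,800
  $135k+: 120 × 180 = 21,600
Adjusted estimate = 202,000 / 1,240 = 162.903 → $163.

$163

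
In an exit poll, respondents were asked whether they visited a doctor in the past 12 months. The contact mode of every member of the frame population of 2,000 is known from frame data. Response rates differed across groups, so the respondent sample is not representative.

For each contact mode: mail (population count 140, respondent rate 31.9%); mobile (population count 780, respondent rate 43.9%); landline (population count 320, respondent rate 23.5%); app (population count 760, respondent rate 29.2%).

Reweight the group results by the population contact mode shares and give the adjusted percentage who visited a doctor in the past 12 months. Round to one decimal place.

34.2%

Each cell contributes population-share × respondent value:
  mail: (140/2,000) × 31.9 = 2.233
  mobile: (780/2,000) × 43.9 = 17.121
  landline: (320/2,000) × 23.5 = 3.76
  app: (760/2,000) × 29.2 = 11.096
Post-stratified estimate = 34.21 → 34.2%.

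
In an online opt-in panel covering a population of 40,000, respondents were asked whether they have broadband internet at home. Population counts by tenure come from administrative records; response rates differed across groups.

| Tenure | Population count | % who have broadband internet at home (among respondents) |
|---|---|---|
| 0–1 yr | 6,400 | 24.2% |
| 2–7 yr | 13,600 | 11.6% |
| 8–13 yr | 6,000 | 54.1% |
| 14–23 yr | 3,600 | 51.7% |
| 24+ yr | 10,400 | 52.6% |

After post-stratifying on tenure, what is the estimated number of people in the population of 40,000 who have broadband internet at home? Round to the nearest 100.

Apply each group's respondent rate to its population count:
  0–1 yr: 6,400 × 24.2% = 1548.8
  2–7 yr: 13,600 × 11.6% = 1577.6
  8–13 yr: 6,000 × 54.1% = 3246
  14–23 yr: 3,600 × 51.7% = 1861.2
  24+ yr: 10,400 × 52.6% = 5470.4
Estimated total = 13,704 → 13,700.

13,700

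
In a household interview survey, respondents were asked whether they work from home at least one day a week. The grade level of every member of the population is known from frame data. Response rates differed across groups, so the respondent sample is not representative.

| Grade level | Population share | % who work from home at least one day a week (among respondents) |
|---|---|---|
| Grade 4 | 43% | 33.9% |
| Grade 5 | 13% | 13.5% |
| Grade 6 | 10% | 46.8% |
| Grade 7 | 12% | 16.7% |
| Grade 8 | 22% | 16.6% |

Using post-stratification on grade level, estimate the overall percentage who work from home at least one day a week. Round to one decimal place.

26.7%

Each cell contributes population-share × respondent value:
  Grade 4: 0.43 × 33.9 = 14.577
  Grade 5: 0.13 × 13.5 = 1.755
  Grade 6: 0.1 × 46.8 = 4.68
  Grade 7: 0.12 × 16.7 = 2.004
  Grade 8: 0.22 × 16.6 = 3.652
Post-stratified estimate = 26.668 → 26.7%.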